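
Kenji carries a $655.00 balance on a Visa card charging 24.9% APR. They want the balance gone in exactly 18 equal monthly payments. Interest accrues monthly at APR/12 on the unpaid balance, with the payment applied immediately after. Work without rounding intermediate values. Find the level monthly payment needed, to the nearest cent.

$43.98

Monthly rate r = 24.9%/12 = 2.075% = 0.02075.
Level-payment amortization: P = B₀·r / (1 − (1+r)^(−n)) = 655.00·0.02075 / (1 − 1.02075^(−18)).
Denominator 1 − (1+r)^(−18) = 0.309043025.
P = 13.5912 / 0.309043025 ≈ 43.98.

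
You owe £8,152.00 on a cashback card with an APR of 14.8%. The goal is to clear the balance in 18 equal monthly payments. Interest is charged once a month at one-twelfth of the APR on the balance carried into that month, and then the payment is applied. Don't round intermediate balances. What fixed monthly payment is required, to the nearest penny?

£507.79

Monthly rate r = 14.8%/12 = 1.23333% = 0.0123333.
Level-payment amortization: P = B₀·r / (1 − (1+r)^(−n)) = 8152.00·0.0123333 / (1 − 1.01233^(−18)).
Denominator 1 − (1+r)^(−18) = 0.197996377.
P = 100.541 / 0.197996377 ≈ 507.79.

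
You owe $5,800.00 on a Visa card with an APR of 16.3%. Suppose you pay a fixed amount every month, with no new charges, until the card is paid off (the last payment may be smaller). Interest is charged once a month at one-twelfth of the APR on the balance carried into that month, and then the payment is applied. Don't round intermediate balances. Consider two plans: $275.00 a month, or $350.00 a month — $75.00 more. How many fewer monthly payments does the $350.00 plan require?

Monthly rate r = 16.3%/12 = 1.35833% = 0.0135833.
At $275.00/mo: n = ⌈−ln(1 − rB₀/P)/ln(1+r)⌉ = 26 payments (last $5.21); total interest = total paid − $5,800.00 = $1,080.21.
At $350.00/mo: 19 payments (last $315.68); total interest $815.68.
Payments saved = 26 − 19 = 7.

7 fewer payments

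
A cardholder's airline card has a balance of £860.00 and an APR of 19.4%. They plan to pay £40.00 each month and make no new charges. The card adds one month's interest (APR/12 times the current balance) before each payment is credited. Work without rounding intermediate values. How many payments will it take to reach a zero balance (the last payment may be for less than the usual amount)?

Monthly rate r = 19.4%/12 = 1.61667% = 0.0161667.
Recurrence: B ← B·(1+r) − £40.00.
Month 1: interest £13.90; balance after payment £833.90.
Month 2: interest £13.48; balance after payment £807.38.
Closed form: n = −ln(1 − rB₀/P)/ln(1+r) = −ln(0.65242)/ln(1.01617) ≈ 26.630, so the balance reaches zero during payment 27.

27 payments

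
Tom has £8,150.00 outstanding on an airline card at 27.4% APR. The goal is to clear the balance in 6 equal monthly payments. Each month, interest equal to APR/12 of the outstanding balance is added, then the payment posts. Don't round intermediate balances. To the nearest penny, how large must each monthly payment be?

£1,468.93

Monthly rate r = 27.4%/12 = 2.28333% = 0.0228333.
Level-payment amortization: P = B₀·r / (1 − (1+r)^(−n)) = 8150.00·0.0228333 / (1 − 1.02283^(−6)).
Denominator 1 − (1+r)^(−6) = 0.126685316.
P = 186.092 / 0.126685316 ≈ 1468.93.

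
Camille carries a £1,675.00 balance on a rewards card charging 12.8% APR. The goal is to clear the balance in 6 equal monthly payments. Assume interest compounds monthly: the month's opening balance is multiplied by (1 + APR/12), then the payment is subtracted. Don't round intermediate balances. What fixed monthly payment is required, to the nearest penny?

Monthly rate r = 12.8%/12 = 1.06667% = 0.0106667.
Level-payment amortization: P = B₀·r / (1 − (1+r)^(−n)) = 1675.00·0.0106667 / (1 − 1.01067^(−6)).
Denominator 1 − (1+r)^(−6) = 0.0616770329.
P = 17.8667 / 0.0616770329 ≈ 289.68.

£289.68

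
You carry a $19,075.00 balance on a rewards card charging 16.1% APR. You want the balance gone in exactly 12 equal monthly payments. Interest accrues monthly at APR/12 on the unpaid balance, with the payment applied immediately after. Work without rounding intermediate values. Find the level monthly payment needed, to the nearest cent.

$1,731.59

Monthly rate r = 16.1%/12 = 1.34167% = 0.0134167.
Level-payment amortization: P = B₀·r / (1 − (1+r)^(−n)) = 19075.00·0.0134167 / (1 − 1.01342^(−12)).
Denominator 1 − (1+r)^(−12) = 0.147796152.
P = 255.923 / 0.147796152 ≈ 1731.59.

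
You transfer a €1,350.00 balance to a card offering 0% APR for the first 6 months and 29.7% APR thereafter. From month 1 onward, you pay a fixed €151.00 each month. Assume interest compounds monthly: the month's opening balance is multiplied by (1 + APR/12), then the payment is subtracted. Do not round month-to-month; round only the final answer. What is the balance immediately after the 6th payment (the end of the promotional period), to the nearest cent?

€444.00

Promo months 1–6 at r₀ = 0%/12 = 0; months 7+ at r₁ = 29.7%/12 = 0.02475.
After month 6 (no interest yet): B = €1,350.00 − 6·€151.00 = €444.00.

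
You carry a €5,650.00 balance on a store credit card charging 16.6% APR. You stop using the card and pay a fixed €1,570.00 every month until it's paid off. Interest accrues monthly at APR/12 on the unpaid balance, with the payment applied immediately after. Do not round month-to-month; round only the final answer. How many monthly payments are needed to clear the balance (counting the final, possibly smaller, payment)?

4 months

Monthly rate r = 16.6%/12 = 1.38333% = 0.0138333.
Recurrence: B ← B·(1+r) − €1,570.00.
Month 1: interest €78.16; balance after payment €4,158.16.
Month 2: interest €57.52; balance after payment €2,645.68.
Month 3: interest €36.60; balance after payment €1,112.28.
Month 4: interest €15.39; balance after payment €0.00.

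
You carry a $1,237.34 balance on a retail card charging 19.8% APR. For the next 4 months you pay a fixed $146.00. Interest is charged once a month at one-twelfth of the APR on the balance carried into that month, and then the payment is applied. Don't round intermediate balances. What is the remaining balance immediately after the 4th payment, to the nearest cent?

$722.43

Monthly rate r = 19.8%/12 = 1.65% = 0.0165.
Each month: B ← B·(1+r) − $146.00.
Month 1: interest $20.42; balance after payment $1,111.76.
Month 2: interest $18.34; balance after payment $984.10.
Month 3: interest $16.24; balance after payment $854.34.
Month 4: interest $14.10; balance after payment $722.43.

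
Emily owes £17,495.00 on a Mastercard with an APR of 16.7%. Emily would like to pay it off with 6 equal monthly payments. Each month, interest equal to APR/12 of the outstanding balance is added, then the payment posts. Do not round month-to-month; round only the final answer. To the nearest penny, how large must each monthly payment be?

£3,059.49

Monthly rate r = 16.7%/12 = 1.39167% = 0.0139167.
Level-payment amortization: P = B₀·r / (1 − (1+r)^(−n)) = 17495.00·0.0139167 / (1 − 1.01392^(−6)).
Denominator 1 − (1+r)^(−6) = 0.0795791925.
P = 243.472 / 0.0795791925 ≈ 3059.49.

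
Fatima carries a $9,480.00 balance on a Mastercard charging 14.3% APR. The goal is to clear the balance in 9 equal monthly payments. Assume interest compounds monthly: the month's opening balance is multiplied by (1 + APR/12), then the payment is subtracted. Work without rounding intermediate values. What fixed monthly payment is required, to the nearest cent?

$1,117.09

Monthly rate r = 14.3%/12 = 1.19167% = 0.0119167.
Level-payment amortization: P = B₀·r / (1 − (1+r)^(−n)) = 9480.00·0.0119167 / (1 − 1.01192^(−9)).
Denominator 1 − (1+r)^(−9) = 0.101129227.
P = 112.97 / 0.101129227 ≈ 1117.09.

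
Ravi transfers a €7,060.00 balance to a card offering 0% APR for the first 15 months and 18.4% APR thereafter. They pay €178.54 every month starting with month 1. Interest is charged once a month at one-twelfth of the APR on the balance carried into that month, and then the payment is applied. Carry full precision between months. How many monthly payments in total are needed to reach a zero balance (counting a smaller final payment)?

47 months

Promo months 1–15 at r₀ = 0%/12 = 0; months 16+ at r₁ = 18.4%/12 = 0.0153333.
After month 15 (no interest yet): B = €7,060.00 − 15·€178.54 = €4,381.90.
Then at r₁ with €178.54/mo: n₂ = −ln(1 − r₁·B/P)/ln(1+r₁) ≈ 31.03 → 32 more payments.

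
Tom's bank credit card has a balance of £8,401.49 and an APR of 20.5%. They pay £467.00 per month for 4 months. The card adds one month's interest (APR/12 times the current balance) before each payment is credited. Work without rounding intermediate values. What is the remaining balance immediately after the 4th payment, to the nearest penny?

Monthly rate r = 20.5%/12 = 1.70833% = 0.0170833.
Each month: B ← B·(1+r) − £467.00.
Month 1: interest £143.53; balance after payment £8,078.02.
Month 2: interest £138.00; balance after payment £7,749.01.
Month 3: interest £132.38; balance after payment £7,414.39.
Month 4: interest £126.66; balance after payment £7,074.06.

£7,074.06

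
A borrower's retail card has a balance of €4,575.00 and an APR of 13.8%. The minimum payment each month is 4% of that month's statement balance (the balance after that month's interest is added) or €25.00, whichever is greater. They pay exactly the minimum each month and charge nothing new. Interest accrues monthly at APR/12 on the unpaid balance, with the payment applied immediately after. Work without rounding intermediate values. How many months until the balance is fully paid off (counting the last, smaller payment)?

98 months

Monthly rate r = 13.8%/12 = 1.15% = 0.0115.
While 4% of the post-interest balance exceeds €25.00, each month B ← (B·(1+r))·(1 − 0.04), i.e. B shrinks by the factor (1+r)·0.96 = 0.97104.
This holds for months 1–69. Entering month 70 the balance is €602.22; 4% of the post-interest balance is now below €25.00, so the flat €25.00 minimum applies from here.
From month 70 a fixed €25.00 at rate r clears €602.22 in 29 more payments. Total: 69 + 29 = 98 months.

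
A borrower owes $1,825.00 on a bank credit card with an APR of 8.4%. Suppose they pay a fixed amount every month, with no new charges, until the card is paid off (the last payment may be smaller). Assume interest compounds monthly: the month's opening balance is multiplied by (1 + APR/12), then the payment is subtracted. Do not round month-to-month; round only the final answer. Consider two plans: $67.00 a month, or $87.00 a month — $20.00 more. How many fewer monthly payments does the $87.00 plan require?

8 fewer payments

Monthly rate r = 8.4%/12 = 0.7% = 0.007.
At $67.00/mo: n = ⌈−ln(1 − rB₀/P)/ln(1+r)⌉ = 31 payments (last $21.97); total interest = total paid − $1,825.00 = $206.97.
At $87.00/mo: 23 payments (last $66.70); total interest $155.70.
Payments saved = 31 − 23 = 8.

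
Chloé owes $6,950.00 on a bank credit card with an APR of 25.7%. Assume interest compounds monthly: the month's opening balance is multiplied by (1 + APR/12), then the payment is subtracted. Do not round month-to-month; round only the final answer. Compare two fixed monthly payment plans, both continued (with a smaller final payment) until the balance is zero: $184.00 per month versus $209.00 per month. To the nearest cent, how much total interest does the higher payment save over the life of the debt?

Monthly rate r = 25.7%/12 = 2.14167% = 0.0214167.
At $184.00/mo: n = ⌈−ln(1 − rB₀/P)/ln(1+r)⌉ = 79 payments (last $20.42); total interest = total paid − $6,950.00 = $7,422.42.
At $209.00/mo: 59 payments (last $161.86); total interest $5,333.86.
Interest saved = $7,422.42 − $5,333.86 = $2,088.56.

$2,088.56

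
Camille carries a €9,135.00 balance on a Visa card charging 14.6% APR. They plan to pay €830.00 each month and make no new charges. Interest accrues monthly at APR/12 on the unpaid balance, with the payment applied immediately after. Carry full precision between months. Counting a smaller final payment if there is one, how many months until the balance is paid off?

12 months

Monthly rate r = 14.6%/12 = 1.21667% = 0.0121667.
Recurrence: B ← B·(1+r) − €830.00.
Month 1: interest €111.14; balance after payment €8,416.14.
Month 2: interest €102.40; balance after payment €7,688.54.
Closed form: n = −ln(1 − rB₀/P)/ln(1+r) = −ln(0.86609)/ln(1.01217) ≈ 11.888, so the balance reaches zero during payment 12.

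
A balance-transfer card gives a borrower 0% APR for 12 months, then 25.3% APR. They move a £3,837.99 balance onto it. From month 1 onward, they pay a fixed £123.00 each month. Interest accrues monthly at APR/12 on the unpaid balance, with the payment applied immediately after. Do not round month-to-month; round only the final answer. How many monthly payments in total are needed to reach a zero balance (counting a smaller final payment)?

37 payments

Promo months 1–12 at r₀ = 0%/12 = 0; months 13+ at r₁ = 25.3%/12 = 0.0210833.
After month 12 (no interest yet): B = £3,837.99 − 12·£123.00 = £2,361.99.
Then at r₁ with £123.00/mo: n₂ = −ln(1 − r₁·B/P)/ln(1+r₁) ≈ 24.87 → 25 more payments.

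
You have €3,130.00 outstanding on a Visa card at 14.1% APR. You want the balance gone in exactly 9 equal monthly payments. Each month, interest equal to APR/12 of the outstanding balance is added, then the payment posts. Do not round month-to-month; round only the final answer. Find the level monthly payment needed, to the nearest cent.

Monthly rate r = 14.1%/12 = 1.175% = 0.01175.
Level-payment amortization: P = B₀·r / (1 − (1+r)^(−n)) = 3130.00·0.01175 / (1 − 1.01175^(−9)).
Denominator 1 − (1+r)^(−9) = 0.0997957014.
P = 36.7775 / 0.0997957014 ≈ 368.53.

€368.53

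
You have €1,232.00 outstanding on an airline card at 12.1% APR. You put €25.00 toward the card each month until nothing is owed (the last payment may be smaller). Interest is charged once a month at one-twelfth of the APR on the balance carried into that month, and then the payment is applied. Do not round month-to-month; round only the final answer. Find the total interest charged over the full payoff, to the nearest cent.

€479.86

Monthly rate r = 12.1%/12 = 1.00833% = 0.0100833.
Payoff takes n = ⌈−ln(1 − rB₀/P)/ln(1+r)⌉ = ⌈68.473⌉ = 69 payments; the last is €11.86.
Total paid = 68·€25.00 + €11.86 = €1,711.86.
Total interest = total paid − principal = €1,711.86 − €1,232.00 = €479.86.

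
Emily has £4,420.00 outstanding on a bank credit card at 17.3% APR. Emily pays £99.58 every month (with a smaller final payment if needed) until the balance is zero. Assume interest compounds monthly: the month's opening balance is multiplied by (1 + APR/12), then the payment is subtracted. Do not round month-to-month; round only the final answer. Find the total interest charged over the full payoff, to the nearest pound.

£2,686

Monthly rate r = 17.3%/12 = 1.44167% = 0.0144167.
Payoff takes n = ⌈−ln(1 − rB₀/P)/ln(1+r)⌉ = ⌈71.357⌉ = 72 payments; the last is £35.72.
Total paid = 71·£99.58 + £35.72 = £7,105.90.
Total interest = total paid − principal = £7,105.90 − £4,420.00 = £2,685.90.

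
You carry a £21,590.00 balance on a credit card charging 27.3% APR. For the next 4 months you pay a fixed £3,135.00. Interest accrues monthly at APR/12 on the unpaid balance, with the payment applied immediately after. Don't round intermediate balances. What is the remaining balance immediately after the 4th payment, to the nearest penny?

Monthly rate r = 27.3%/12 = 2.275% = 0.02275.
Each month: B ← B·(1+r) − £3,135.00.
Month 1: interest £491.17; balance after payment £18,946.17.
Month 2: interest £431.03; balance after payment £16,242.20.
Month 3: interest £369.51; balance after payment £13,476.71.
Month 4: interest £306.60; balance after payment £10,648.30.

£10,648.30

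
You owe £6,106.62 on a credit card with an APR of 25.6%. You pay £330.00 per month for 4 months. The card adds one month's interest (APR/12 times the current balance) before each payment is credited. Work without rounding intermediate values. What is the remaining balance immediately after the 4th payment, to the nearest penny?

Monthly rate r = 25.6%/12 = 2.13333% = 0.0213333.
Each month: B ← B·(1+r) − £330.00.
Month 1: interest £130.27; balance after payment £5,906.89.
Month 2: interest £126.01; balance after payment £5,702.91.
Month 3: interest £121.66; balance after payment £5,494.57.
Month 4: interest £117.22; balance after payment £5,281.79.

£5,281.79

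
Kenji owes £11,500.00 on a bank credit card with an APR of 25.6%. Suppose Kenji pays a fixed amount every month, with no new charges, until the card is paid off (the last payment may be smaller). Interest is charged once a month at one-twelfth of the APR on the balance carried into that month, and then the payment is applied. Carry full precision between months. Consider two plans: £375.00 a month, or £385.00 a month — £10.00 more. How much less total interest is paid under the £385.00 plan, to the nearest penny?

£372.61

Monthly rate r = 25.6%/12 = 2.13333% = 0.0213333.
At £375.00/mo: n = ⌈−ln(1 − rB₀/P)/ln(1+r)⌉ = 51 payments (last £116.51); total interest = total paid − £11,500.00 = £7,366.51.
At £385.00/mo: 49 payments (last £13.90); total interest £6,993.90.
Interest saved = £7,366.51 − £6,993.90 = £372.61.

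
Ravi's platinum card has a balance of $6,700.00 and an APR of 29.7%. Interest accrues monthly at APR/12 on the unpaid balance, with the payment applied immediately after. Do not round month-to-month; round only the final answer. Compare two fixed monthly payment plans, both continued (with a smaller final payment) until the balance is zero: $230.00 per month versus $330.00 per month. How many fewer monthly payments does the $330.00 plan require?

24 fewer payments

Monthly rate r = 29.7%/12 = 2.475% = 0.02475.
At $230.00/mo: n = ⌈−ln(1 − rB₀/P)/ln(1+r)⌉ = 53 payments (last $48.77); total interest = total paid − $6,700.00 = $5,308.77.
At $330.00/mo: 29 payments (last $184.52); total interest $2,724.52.
Payments saved = 53 − 29 = 24.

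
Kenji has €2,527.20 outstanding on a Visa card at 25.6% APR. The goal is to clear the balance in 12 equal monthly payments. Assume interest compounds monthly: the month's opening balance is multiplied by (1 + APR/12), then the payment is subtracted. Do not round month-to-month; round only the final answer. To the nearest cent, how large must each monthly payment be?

Monthly rate r = 25.6%/12 = 2.13333% = 0.0213333.
Level-payment amortization: P = B₀·r / (1 − (1+r)^(−n)) = 2527.20·0.0213333 / (1 − 1.02133^(−12)).
Denominator 1 − (1+r)^(−12) = 0.223770891.
P = 53.9136 / 0.223770891 ≈ 240.93.

€240.93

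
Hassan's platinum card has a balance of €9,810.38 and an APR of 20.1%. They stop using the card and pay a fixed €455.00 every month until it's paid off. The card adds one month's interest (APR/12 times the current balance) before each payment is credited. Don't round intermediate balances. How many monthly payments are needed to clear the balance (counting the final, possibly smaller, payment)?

27 payments

Monthly rate r = 20.1%/12 = 1.675% = 0.01675.
Recurrence: B ← B·(1+r) − €455.00.
Month 1: interest €164.32; balance after payment €9,519.70.
Month 2: interest €159.46; balance after payment €9,224.16.
Closed form: n = −ln(1 − rB₀/P)/ln(1+r) = −ln(0.63885)/ln(1.01675) ≈ 26.975, so the balance reaches zero during payment 27.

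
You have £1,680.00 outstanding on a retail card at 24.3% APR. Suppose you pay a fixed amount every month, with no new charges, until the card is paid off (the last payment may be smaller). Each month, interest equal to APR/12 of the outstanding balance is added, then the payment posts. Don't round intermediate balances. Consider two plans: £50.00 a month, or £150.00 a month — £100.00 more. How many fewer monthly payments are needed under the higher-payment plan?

Monthly rate r = 24.3%/12 = 2.025% = 0.02025.
At £50.00/mo: n = ⌈−ln(1 − rB₀/P)/ln(1+r)⌉ = 57 payments (last £44.97); total interest = total paid − £1,680.00 = £1,164.97.
At £150.00/mo: 13 payments (last £124.75); total interest £244.75.
Payments saved = 57 − 13 = 44.

44 fewer payments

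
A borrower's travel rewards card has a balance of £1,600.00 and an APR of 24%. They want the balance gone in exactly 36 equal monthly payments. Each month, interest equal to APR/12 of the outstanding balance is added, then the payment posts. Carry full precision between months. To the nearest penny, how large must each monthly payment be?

£62.77

Monthly rate r = 24%/12 = 2% = 0.02.
Level-payment amortization: P = B₀·r / (1 − (1+r)^(−n)) = 1600.00·0.02 / (1 − 1.02^(−36)).
Denominator 1 − (1+r)^(−36) = 0.50977685.
P = 32 / 0.50977685 ≈ 62.77.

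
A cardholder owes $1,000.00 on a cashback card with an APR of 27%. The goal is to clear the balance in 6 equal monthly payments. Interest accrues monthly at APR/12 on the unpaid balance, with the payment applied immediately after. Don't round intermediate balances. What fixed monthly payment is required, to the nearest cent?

$180.03

Monthly rate r = 27%/12 = 2.25% = 0.0225.
Level-payment amortization: P = B₀·r / (1 − (1+r)^(−n)) = 1000.00·0.0225 / (1 − 1.0225^(−6)).
Denominator 1 − (1+r)^(−6) = 0.124975728.
P = 22.5 / 0.124975728 ≈ 180.03.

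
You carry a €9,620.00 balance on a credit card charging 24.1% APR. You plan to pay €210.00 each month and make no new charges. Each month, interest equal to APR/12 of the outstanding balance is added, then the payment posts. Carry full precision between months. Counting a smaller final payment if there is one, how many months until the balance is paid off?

Monthly rate r = 24.1%/12 = 2.00833% = 0.0200833.
Recurrence: B ← B·(1+r) − €210.00.
Month 1: interest €193.20; balance after payment €9,603.20.
Month 2: interest €192.86; balance after payment €9,586.07.
Closed form: n = −ln(1 − rB₀/P)/ln(1+r) = −ln(0.079992)/ln(1.02008) ≈ 127.026, so the balance reaches zero during payment 128.

128 payments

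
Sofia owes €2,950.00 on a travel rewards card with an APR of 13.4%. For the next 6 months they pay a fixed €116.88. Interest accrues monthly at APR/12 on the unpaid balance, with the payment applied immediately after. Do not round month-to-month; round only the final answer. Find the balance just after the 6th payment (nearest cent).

€2,432.10

Monthly rate r = 13.4%/12 = 1.11667% = 0.0111667.
Each month: B ← B·(1+r) − €116.88.
Month 1: interest €32.94; balance after payment €2,866.06.
Month 2: interest €32.00; balance after payment €2,781.19.
Month 3: interest €31.06; balance after payment €2,695.36.
Month 4: interest €30.10; balance after payment €2,608.58.
Month 5: interest €29.13; balance after payment €2,520.83.
Month 6: interest €28.15; balance after payment €2,432.10.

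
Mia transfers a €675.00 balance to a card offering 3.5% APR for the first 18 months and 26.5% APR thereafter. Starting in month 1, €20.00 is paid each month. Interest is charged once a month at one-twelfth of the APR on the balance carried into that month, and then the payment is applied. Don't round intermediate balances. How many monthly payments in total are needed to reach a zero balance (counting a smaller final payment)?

Promo months 1–18 at r₀ = 3.5%/12 = 0.00291667; months 19+ at r₁ = 26.5%/12 = 0.0220833.
After month 18: iterate B ← B·(1+r₀) − €20.00 for 18 months → €342.26.
Then at r₁ with €20.00/mo: n₂ = −ln(1 − r₁·B/P)/ln(1+r₁) ≈ 21.73 → 22 more payments.

40 months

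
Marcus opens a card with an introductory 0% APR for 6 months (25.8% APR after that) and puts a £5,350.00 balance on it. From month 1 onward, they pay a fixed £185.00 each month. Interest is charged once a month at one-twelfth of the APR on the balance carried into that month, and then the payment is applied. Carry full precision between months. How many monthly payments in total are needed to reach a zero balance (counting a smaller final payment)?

Promo months 1–6 at r₀ = 0%/12 = 0; months 7+ at r₁ = 25.8%/12 = 0.0215.
After month 6 (no interest yet): B = £5,350.00 − 6·£185.00 = £4,240.00.
Then at r₁ with £185.00/mo: n₂ = −ln(1 − r₁·B/P)/ln(1+r₁) ≈ 31.91 → 32 more payments.

38 months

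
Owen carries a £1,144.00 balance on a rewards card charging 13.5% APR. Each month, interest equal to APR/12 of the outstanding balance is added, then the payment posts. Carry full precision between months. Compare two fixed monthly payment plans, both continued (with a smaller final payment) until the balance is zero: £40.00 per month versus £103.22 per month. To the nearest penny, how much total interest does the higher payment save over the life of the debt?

£159.43

Monthly rate r = 13.5%/12 = 1.125% = 0.01125.
At £40.00/mo: n = ⌈−ln(1 − rB₀/P)/ln(1+r)⌉ = 35 payments (last £28.20); total interest = total paid − £1,144.00 = £244.20.
At £103.22/mo: 12 payments (last £93.35); total interest £84.77.
Interest saved = £244.20 − £84.77 = £159.43.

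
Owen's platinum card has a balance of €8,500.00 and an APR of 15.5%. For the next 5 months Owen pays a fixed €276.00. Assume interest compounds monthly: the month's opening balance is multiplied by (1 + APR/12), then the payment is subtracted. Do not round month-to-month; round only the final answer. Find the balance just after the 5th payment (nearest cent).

€7,647.21

Monthly rate r = 15.5%/12 = 1.29167% = 0.0129167.
Each month: B ← B·(1+r) − €276.00.
Month 1: interest €109.79; balance after payment €8,333.79.
Month 2: interest €107.64; balance after payment €8,165.44.
Month 3: interest €105.47; balance after payment €7,994.91.
Month 4: interest €103.27; balance after payment €7,822.17.
Month 5: interest €101.04; balance after payment €7,647.21.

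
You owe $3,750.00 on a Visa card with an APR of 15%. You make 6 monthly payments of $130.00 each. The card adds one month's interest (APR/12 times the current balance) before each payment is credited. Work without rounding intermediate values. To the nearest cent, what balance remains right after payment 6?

$3,235.40

Monthly rate r = 15%/12 = 1.25% = 0.0125.
Each month: B ← B·(1+r) − $130.00.
Month 1: interest $46.88; balance after payment $3,666.88.
Month 2: interest $45.84; balance after payment $3,582.71.
Month 3: interest $44.78; balance after payment $3,497.49.
Month 4: interest $43.72; balance after payment $3,411.21.
Month 5: interest $42.64; balance after payment $3,323.85.
Month 6: interest $41.55; balance after payment $3,235.40.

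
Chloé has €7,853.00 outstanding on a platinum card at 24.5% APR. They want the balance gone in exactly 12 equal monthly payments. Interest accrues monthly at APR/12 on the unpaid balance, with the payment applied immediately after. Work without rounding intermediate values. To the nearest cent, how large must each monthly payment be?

Monthly rate r = 24.5%/12 = 2.04167% = 0.0204167.
Level-payment amortization: P = B₀·r / (1 − (1+r)^(−n)) = 7853.00·0.0204167 / (1 − 1.02042^(−12)).
Denominator 1 − (1+r)^(−12) = 0.215361744.
P = 160.332 / 0.215361744 ≈ 744.48.

€744.48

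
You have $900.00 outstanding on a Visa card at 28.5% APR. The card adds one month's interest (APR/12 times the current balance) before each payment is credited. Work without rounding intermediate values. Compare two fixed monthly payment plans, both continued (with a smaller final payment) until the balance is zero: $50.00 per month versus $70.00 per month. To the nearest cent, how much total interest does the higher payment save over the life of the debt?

Monthly rate r = 28.5%/12 = 2.375% = 0.02375.
At $50.00/mo: n = ⌈−ln(1 − rB₀/P)/ln(1+r)⌉ = 24 payments (last $38.19); total interest = total paid − $900.00 = $288.19.
At $70.00/mo: 16 payments (last $36.80); total interest $186.80.
Interest saved = $288.19 − $186.80 = $101.39.

$101.39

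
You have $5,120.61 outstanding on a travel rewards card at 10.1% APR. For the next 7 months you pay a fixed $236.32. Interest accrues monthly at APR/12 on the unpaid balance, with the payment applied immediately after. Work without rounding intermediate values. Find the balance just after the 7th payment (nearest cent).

Monthly rate r = 10.1%/12 = 0.841667% = 0.00841667.
Each month: B ← B·(1+r) − $236.32.
Month 1: interest $43.10; balance after payment $4,927.39.
Month 2: interest $41.47; balance after payment $4,732.54.
Month 3: interest $39.83; balance after payment $4,536.05.
Month 4: interest $38.18; balance after payment $4,337.91.
Month 5: interest $36.51; balance after payment $4,138.10.
Month 6: interest $34.83; balance after payment $3,936.61.
Month 7: interest $33.13; balance after payment $3,733.42.

$3,733.42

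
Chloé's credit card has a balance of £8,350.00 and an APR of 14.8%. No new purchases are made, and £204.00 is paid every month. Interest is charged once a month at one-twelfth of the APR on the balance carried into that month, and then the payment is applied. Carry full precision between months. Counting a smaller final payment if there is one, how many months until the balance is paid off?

58 payments

Monthly rate r = 14.8%/12 = 1.23333% = 0.0123333.
Recurrence: B ← B·(1+r) − £204.00.
Month 1: interest £102.98; balance after payment £8,248.98.
Month 2: interest £101.74; balance after payment £8,146.72.
Closed form: n = −ln(1 − rB₀/P)/ln(1+r) = −ln(0.49518)/ln(1.01233) ≈ 57.337, so the balance reaches zero during payment 58.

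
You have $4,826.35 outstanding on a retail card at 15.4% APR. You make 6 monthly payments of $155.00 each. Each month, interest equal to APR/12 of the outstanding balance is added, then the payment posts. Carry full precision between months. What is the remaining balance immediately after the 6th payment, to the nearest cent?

Monthly rate r = 15.4%/12 = 1.28333% = 0.0128333.
Each month: B ← B·(1+r) − $155.00.
Month 1: interest $61.94; balance after payment $4,733.29.
Month 2: interest $60.74; balance after payment $4,639.03.
Month 3: interest $59.53; balance after payment $4,543.57.
Month 4: interest $58.31; balance after payment $4,446.88.
Month 5: interest $57.07; balance after payment $4,348.94.
Month 6: interest $55.81; balance after payment $4,249.76.

$4,249.76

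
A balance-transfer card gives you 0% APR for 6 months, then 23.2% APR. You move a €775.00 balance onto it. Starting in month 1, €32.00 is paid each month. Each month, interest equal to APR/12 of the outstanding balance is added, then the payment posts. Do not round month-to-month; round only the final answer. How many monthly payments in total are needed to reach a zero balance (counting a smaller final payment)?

29 payments

Promo months 1–6 at r₀ = 0%/12 = 0; months 7+ at r₁ = 23.2%/12 = 0.0193333.
After month 6 (no interest yet): B = €775.00 − 6·€32.00 = €583.00.
Then at r₁ with €32.00/mo: n₂ = −ln(1 − r₁·B/P)/ln(1+r₁) ≈ 22.68 → 23 more payments.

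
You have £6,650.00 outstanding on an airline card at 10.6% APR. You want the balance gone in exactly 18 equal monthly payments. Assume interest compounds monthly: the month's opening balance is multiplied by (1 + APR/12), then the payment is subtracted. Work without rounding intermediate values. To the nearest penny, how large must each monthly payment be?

£401.22

Monthly rate r = 10.6%/12 = 0.883333% = 0.00883333.
Level-payment amortization: P = B₀·r / (1 − (1+r)^(−n)) = 6650.00·0.00883333 / (1 − 1.00883^(−18)).
Denominator 1 − (1+r)^(−18) = 0.146407921.
P = 58.7417 / 0.146407921 ≈ 401.22.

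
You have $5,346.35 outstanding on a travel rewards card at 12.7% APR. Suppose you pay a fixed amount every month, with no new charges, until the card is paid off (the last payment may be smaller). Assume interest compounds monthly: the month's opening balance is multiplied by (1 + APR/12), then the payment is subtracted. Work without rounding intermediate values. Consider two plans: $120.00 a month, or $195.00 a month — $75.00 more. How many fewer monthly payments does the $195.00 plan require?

Monthly rate r = 12.7%/12 = 1.05833% = 0.0105833.
At $120.00/mo: n = ⌈−ln(1 − rB₀/P)/ln(1+r)⌉ = 61 payments (last $69.50); total interest = total paid − $5,346.35 = $1,923.15.
At $195.00/mo: 33 payments (last $108.35); total interest $1,002.00.
Payments saved = 61 − 33 = 28.

28 fewer payments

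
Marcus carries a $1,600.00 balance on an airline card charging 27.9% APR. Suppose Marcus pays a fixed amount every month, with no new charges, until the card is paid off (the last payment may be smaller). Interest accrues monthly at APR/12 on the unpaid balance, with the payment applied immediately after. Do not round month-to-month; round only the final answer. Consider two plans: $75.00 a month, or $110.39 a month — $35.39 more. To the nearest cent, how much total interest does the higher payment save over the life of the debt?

$262.03

Monthly rate r = 27.9%/12 = 2.325% = 0.02325.
At $75.00/mo: n = ⌈−ln(1 − rB₀/P)/ln(1+r)⌉ = 30 payments (last $60.98); total interest = total paid − $1,600.00 = $635.98.
At $110.39/mo: 18 payments (last $97.32); total interest $373.95.
Interest saved = $635.98 − $373.95 = $262.03.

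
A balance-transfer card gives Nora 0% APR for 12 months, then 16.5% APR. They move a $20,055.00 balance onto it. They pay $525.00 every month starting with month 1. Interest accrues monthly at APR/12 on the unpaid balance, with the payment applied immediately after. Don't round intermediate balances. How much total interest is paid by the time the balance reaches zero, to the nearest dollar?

Promo months 1–12 at r₀ = 0%/12 = 0; months 13+ at r₁ = 16.5%/12 = 0.01375.
After month 12 (no interest yet): B = $20,055.00 − 12·$525.00 = $13,755.00.
Then at r₁ with $525.00/mo: n₂ = −ln(1 − r₁·B/P)/ln(1+r₁) ≈ 32.71 → 33 more payments.
Total paid = 44·$525.00 + $372.70 = $23,472.70; interest = $23,472.70 − $20,055.00 = $3,417.70.

$3,418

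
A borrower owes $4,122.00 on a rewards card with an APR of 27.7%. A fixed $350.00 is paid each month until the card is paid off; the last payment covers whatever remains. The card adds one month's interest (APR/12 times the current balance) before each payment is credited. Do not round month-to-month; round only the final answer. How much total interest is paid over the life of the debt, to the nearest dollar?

$744

Monthly rate r = 27.7%/12 = 2.30833% = 0.0230833.
Payoff takes n = ⌈−ln(1 − rB₀/P)/ln(1+r)⌉ = ⌈13.902⌉ = 14 payments; the last is $316.04.
Total paid = 13·$350.00 + $316.04 = $4,866.04.
Total interest = total paid − principal = $4,866.04 − $4,122.00 = $744.04.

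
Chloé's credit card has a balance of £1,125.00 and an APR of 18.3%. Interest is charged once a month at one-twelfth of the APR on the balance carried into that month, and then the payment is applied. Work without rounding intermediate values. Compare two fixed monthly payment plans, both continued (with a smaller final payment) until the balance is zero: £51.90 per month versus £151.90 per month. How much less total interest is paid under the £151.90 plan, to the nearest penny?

Monthly rate r = 18.3%/12 = 1.525% = 0.01525.
At £51.90/mo: n = ⌈−ln(1 − rB₀/P)/ln(1+r)⌉ = 27 payments (last £26.89); total interest = total paid − £1,125.00 = £251.29.
At £151.90/mo: 8 payments (last £139.63); total interest £77.93.
Interest saved = £251.29 − £77.93 = £173.36.

£173.36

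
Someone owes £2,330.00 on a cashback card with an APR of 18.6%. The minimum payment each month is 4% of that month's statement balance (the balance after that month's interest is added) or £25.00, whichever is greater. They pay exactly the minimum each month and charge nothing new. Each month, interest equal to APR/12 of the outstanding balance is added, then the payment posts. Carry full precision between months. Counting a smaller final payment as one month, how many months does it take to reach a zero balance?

84 months

Monthly rate r = 18.6%/12 = 1.55% = 0.0155.
While 4% of the post-interest balance exceeds £25.00, each month B ← (B·(1+r))·(1 − 0.04), i.e. B shrinks by the factor (1+r)·0.96 = 0.97488.
This holds for months 1–53. Entering month 54 the balance is £605.02; 4% of the post-interest balance is now below £25.00, so the flat £25.00 minimum applies from here.
From month 54 a fixed £25.00 at rate r clears £605.02 in 31 more payments. Total: 53 + 31 = 84 months.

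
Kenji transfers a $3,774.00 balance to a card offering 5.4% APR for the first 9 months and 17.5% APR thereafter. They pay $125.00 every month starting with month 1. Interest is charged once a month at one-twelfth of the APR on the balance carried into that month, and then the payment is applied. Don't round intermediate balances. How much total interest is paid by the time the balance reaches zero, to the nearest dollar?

Promo months 1–9 at r₀ = 5.4%/12 = 0.0045; months 10+ at r₁ = 17.5%/12 = 0.0145833.
After month 9: iterate B ← B·(1+r₀) − $125.00 for 9 months → $2,784.16.
Then at r₁ with $125.00/mo: n₂ = −ln(1 − r₁·B/P)/ln(1+r₁) ≈ 27.13 → 28 more payments.
Total paid = 36·$125.00 + $16.23 = $4,516.23; interest = $4,516.23 − $3,774.00 = $742.23.

$742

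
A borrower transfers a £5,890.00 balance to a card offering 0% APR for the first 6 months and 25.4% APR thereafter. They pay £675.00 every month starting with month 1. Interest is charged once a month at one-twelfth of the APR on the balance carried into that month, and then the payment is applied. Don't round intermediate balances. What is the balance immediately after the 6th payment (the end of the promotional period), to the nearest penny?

Promo months 1–6 at r₀ = 0%/12 = 0; months 7+ at r₁ = 25.4%/12 = 0.0211667.
After month 6 (no interest yet): B = £5,890.00 − 6·£675.00 = £1,840.00.

£1,840.00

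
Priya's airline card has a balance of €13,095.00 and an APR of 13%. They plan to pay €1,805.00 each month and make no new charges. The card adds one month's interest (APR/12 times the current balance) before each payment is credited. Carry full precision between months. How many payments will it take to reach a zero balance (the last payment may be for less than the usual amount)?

Monthly rate r = 13%/12 = 1.08333% = 0.0108333.
Recurrence: B ← B·(1+r) − €1,805.00.
Month 1: interest €141.86; balance after payment €11,431.86.
Month 2: interest €123.85; balance after payment €9,750.71.
Closed form: n = −ln(1 − rB₀/P)/ln(1+r) = −ln(0.92141)/ln(1.01083) ≈ 7.597, so the balance reaches zero during payment 8.

8 months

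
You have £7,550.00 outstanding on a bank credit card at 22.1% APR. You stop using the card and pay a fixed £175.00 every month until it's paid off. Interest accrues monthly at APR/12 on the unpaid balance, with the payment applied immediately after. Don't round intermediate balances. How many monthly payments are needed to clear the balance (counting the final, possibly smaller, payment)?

87 months

Monthly rate r = 22.1%/12 = 1.84167% = 0.0184167.
Recurrence: B ← B·(1+r) − £175.00.
Month 1: interest £139.05; balance after payment £7,514.05.
Month 2: interest £138.38; balance after payment £7,477.43.
Closed form: n = −ln(1 − rB₀/P)/ln(1+r) = −ln(0.20545)/ln(1.01842) ≈ 86.719, so the balance reaches zero during payment 87.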